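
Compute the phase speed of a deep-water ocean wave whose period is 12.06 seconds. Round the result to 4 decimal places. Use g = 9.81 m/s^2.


We use the deep-water celerity formula:
C = g * T / (2 * pi)
C = 9.81 * 12.06 / (2 * 3.14159...)
C = 118.308600 / 6.283185
C = 18.8294 m/s

18.8294


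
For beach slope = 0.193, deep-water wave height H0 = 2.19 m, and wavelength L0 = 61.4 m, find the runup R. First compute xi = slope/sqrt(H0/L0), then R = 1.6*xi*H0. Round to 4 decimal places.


xi = slope / sqrt(H0/L0)
H0/L0 = 2.19/61.4 = 0.035668
sqrt(0.035668) = 0.188859
xi = 0.193 / 0.188859 = 1.021926
R = 1.6 * xi * H0 = 1.6 * 1.021926 * 2.19
R = 3.5808 m

3.5808


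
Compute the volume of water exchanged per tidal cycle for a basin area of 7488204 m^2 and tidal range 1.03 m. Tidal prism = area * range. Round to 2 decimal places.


Tidal prism = Area * Tidal range
P = 7488204 * 1.03
P = 7712850.12 m^3

7712850.12


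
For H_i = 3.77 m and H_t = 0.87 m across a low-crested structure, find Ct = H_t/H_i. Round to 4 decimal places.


Ct = H_t / H_i
Ct = 0.87 / 3.77
Ct = 0.2308

0.2308


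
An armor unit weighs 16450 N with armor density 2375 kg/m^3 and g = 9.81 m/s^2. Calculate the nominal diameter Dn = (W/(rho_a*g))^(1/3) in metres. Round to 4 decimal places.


V = W / (rho_a * g)
V = 16450 / (2375 * 9.81)
V = 16450 / 23298.75
V = 0.706046 m^3
Dn = V^(1/3) = 0.706046^(1/3)
Dn = 0.8905 m

0.8905


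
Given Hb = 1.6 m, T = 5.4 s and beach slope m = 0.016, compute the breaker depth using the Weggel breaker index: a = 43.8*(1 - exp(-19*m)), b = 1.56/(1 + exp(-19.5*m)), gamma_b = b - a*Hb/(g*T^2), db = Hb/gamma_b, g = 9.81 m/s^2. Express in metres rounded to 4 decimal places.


a = 43.8 * (1 - exp(-19 * m))
exp(-19 * 0.016) = exp(-0.3040) = 0.737861
a = 43.8 * (1 - 0.737861) = 11.481694
b = 1.56 / (1 + exp(-19.5 * m))
exp(-19.5 * 0.016) = exp(-0.3120) = 0.731982
b = 1.56 / (1 + 0.731982) = 0.900702
Hb / (g * T^2) = 1.6 / (9.81 * 5.4^2) = 1.6 / 286.0596 = 0.00559324
gamma_b = b - a * Hb/(g*T^2) = 0.900702 - 11.481694 * 0.00559324 = 0.836483
db = Hb / gamma_b = 1.6 / 0.836483
db = 1.9128 m

1.9128


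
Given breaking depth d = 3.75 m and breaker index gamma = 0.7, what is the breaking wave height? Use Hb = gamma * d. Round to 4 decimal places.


Hb = gamma * d
Hb = 0.7 * 3.75
Hb = 2.6250 m

2.6250


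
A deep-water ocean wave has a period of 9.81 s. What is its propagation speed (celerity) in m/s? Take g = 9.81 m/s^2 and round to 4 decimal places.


We use the deep-water celerity formula:
C = g * T / (2 * pi)
C = 9.81 * 9.81 / (2 * 3.14159...)
C = 96.236100 / 6.283185
C = 15.3165 m/s

15.3165


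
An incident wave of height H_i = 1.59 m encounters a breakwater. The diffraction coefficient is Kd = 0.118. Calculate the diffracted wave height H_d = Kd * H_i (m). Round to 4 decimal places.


H_d = Kd * H_i
H_d = 0.118 * 1.59
H_d = 0.1876 m

0.1876


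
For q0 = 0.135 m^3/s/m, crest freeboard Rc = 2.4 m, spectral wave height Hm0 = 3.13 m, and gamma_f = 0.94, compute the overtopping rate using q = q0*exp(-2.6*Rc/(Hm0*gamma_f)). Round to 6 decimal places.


q = q0 * exp(-2.6 * Rc / (Hm0 * gamma_f))
Exponent = -2.6 * 2.4 / (3.13 * 0.94)
= -2.6 * 2.4 / 2.9422
= -2.120862
exp(-2.120862) = 0.119928
q = 0.135 * 0.119928
q = 0.016190 m^3/s/m

0.016190


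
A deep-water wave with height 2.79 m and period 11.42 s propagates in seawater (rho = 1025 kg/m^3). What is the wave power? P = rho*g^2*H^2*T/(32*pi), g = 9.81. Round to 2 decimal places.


P = rho * g^2 * H^2 * T / (32 * pi)
P = 1025 * 9.81^2 * 2.79^2 * 11.42 / (32 * pi)
P = 1025 * 96.2361 * 7.7841 * 11.42 / 100.53096
P = 87224.11 W/m

87224.11


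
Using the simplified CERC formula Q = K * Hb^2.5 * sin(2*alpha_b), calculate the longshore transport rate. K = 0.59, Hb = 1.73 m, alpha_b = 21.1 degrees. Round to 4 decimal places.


Q = K * Hb^2.5 * sin(2 * alpha_b)
Hb^2.5 = 1.73^2.5 = 3.936545
sin(2 * 21.1) = sin(42.2) = 0.671721
Q = 0.59 * 3.936545 * 0.671721
Q = 1.5601 m^3/s

1.5601


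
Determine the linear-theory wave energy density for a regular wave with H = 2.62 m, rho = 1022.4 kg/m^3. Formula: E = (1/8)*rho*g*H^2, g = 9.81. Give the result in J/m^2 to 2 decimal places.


E = (1/8) * rho * g * H^2
E = (1/8) * 1022.4 * 9.81 * 2.62^2
E = 0.125 * 1022.4 * 9.81 * 6.8644
E = 8606.02 J/m^2

8606.02


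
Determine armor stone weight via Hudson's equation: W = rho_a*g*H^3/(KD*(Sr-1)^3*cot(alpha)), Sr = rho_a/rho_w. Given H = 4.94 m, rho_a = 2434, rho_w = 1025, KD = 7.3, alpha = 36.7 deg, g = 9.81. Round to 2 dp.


Sr = rho_a / rho_w = 2434 / 1025 = 2.374634
(Sr - 1) = 1.374634
(Sr - 1)^3 = 2.597535
cot(36.7) = 1 / tan(36.7) = 1 / 0.745377 = 1.341603
Numerator = 2434 * 9.81 * 4.94^3 = 2878527.7996
Denominator = 7.3 * 2.597535 * 1.341603 = 25.439481
W = 2878527.7996 / 25.439481
W = 113151.99 N

113151.99


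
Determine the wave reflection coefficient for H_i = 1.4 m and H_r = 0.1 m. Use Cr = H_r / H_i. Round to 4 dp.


Cr = H_r / H_i
Cr = 0.1 / 1.4
Cr = 0.0714

0.0714


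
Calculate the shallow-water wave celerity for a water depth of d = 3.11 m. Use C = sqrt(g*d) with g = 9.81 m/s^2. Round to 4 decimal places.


Using the shallow-water approximation:
C = sqrt(g * d) = sqrt(9.81 * 3.11)
C = sqrt(30.5091)
C = 5.5235 m/s

5.5235


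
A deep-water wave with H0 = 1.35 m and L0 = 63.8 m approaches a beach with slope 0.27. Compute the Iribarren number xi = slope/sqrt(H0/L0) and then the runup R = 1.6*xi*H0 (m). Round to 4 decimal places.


xi = slope / sqrt(H0/L0)
H0/L0 = 1.35/63.8 = 0.021160
sqrt(0.021160) = 0.145464
xi = 0.27 / 0.145464 = 1.856125
R = 1.6 * xi * H0 = 1.6 * 1.856125 * 1.35
R = 4.0092 m

4.0092


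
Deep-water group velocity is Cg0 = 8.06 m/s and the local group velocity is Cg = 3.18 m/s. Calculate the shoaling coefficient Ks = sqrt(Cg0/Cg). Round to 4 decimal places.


Ks = sqrt(Cg0 / Cg)
Ks = sqrt(8.06 / 3.18)
Ks = sqrt(2.5346)
Ks = 1.5920

1.5920


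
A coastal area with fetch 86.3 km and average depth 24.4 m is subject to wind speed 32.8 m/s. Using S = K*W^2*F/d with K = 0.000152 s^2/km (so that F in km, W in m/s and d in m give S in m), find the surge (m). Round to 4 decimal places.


S = K * W^2 * F / d
W^2 = 32.8^2 = 1075.84
S = 0.000152 * 1075.84 * 86.3 / 24.4
Numerator = 0.000152 * 1075.84 * 86.3 = 14.112439
S = 14.112439 / 24.4 = 0.5784 m

0.5784


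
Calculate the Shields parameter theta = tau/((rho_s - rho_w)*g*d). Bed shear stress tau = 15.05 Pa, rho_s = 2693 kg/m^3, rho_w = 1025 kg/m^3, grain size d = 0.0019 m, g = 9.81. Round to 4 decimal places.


theta = tau / ((rho_s - rho_w) * g * d)
rho_s - rho_w = 2693 - 1025 = 1668
Denominator = 1668 * 9.81 * 0.0019 = 31.089852
theta = 15.05 / 31.089852
theta = 0.4841

0.4841


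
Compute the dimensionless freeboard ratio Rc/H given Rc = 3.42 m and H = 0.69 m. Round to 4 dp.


Relative freeboard = Rc / H
= 3.42 / 0.69
= 4.9565

4.9565


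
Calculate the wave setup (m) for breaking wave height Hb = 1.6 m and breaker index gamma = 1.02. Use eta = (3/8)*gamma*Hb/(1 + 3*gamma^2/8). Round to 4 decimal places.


eta = (3/8) * gamma * Hb / (1 + 3*gamma^2/8)
Numerator = (3/8) * 1.02 * 1.6 = 0.612000
Denominator = 1 + 3*1.02^2/8 = 1 + 0.390150 = 1.390150
eta = 0.612000 / 1.390150
eta = 0.4402 m

0.4402


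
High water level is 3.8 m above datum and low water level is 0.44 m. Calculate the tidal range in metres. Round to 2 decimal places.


Tidal range = High water - Low water
Tidal range = 3.8 - (0.44)
Tidal range = 3.36 m

3.36


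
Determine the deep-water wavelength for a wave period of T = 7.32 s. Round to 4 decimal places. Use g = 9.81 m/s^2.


L0 = g * T^2 / (2 * pi)
L0 = 9.81 * 7.32^2 / (2 * pi)
L0 = 9.81 * 53.5824 / 6.28319
L0 = 525.6433 / 6.28319
L0 = 83.6587 m

83.6587


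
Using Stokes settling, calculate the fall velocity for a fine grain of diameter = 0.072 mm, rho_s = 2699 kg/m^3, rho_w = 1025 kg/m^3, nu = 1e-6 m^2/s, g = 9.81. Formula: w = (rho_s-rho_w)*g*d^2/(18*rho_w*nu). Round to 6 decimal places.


w = (rho_s - rho_w) * g * d^2 / (18 * rho_w * nu)
d = 0.072 mm = 0.000072 m
rho_s - rho_w = 2699 - 1025 = 1674
Numerator = 1674 * 9.81 * (0.000072)^2 = 0.000085131337
Denominator = 18 * 1025 * 1e-6 = 0.018450
w = 0.004614 m/s

0.004614


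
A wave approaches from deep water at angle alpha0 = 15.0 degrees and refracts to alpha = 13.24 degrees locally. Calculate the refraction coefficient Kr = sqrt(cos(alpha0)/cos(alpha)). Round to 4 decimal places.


Kr = sqrt(cos(alpha0) / cos(alpha))
cos(15.0) = 0.965926
cos(13.24) = 0.973419
Kr = sqrt(0.965926 / 0.973419)
Kr = sqrt(0.992302)
Kr = 0.9961

0.9961


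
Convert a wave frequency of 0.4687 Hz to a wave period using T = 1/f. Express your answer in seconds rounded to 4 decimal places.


T = 1 / f
T = 1 / 0.4687
T = 2.1336 s

2.1336


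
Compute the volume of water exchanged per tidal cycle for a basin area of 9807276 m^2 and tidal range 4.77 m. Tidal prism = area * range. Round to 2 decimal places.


Tidal prism = Area * Tidal range
P = 9807276 * 4.77
P = 46780706.52 m^3

46780706.52


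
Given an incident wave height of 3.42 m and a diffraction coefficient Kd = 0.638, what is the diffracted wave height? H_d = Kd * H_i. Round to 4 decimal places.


H_d = Kd * H_i
H_d = 0.638 * 3.42
H_d = 2.1820 m

2.1820


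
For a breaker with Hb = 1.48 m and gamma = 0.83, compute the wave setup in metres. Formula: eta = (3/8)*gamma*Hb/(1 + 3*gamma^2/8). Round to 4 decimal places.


eta = (3/8) * gamma * Hb / (1 + 3*gamma^2/8)
Numerator = (3/8) * 0.83 * 1.48 = 0.460650
Denominator = 1 + 3*0.83^2/8 = 1 + 0.258338 = 1.258338
eta = 0.460650 / 1.258338
eta = 0.3661 m

0.3661


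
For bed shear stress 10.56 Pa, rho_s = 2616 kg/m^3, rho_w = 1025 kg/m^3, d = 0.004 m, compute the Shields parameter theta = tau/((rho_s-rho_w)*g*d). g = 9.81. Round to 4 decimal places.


theta = tau / ((rho_s - rho_w) * g * d)
rho_s - rho_w = 2616 - 1025 = 1591
Denominator = 1591 * 9.81 * 0.004 = 62.430840
theta = 10.56 / 62.430840
theta = 0.1691

0.1691


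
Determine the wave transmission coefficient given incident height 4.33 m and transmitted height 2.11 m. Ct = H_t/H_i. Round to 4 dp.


Ct = H_t / H_i
Ct = 2.11 / 4.33
Ct = 0.4873

0.4873


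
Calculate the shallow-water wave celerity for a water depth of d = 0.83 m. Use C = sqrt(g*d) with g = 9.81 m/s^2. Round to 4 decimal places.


Using the shallow-water approximation:
C = sqrt(g * d) = sqrt(9.81 * 0.83)
C = sqrt(8.1423)
C = 2.8535 m/s

2.8535


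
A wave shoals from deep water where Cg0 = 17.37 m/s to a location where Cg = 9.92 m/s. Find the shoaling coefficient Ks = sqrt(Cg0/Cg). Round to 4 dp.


Ks = sqrt(Cg0 / Cg)
Ks = sqrt(17.37 / 9.92)
Ks = sqrt(1.7510)
Ks = 1.3233

1.3233


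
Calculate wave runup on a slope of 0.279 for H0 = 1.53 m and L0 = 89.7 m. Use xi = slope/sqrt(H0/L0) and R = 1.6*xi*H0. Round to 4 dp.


xi = slope / sqrt(H0/L0)
H0/L0 = 1.53/89.7 = 0.017057
sqrt(0.017057) = 0.130602
xi = 0.279 / 0.130602 = 2.136263
R = 1.6 * xi * H0 = 1.6 * 2.136263 * 1.53
R = 5.2296 m

5.2296


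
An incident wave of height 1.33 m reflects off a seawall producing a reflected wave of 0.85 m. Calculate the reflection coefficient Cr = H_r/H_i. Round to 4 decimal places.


Cr = H_r / H_i
Cr = 0.85 / 1.33
Cr = 0.6391

0.6391


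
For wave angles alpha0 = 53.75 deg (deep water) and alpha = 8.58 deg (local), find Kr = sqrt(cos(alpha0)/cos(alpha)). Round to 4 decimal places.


Kr = sqrt(cos(alpha0) / cos(alpha))
cos(53.75) = 0.591310
cos(8.58) = 0.988809
Kr = sqrt(0.591310 / 0.988809)
Kr = sqrt(0.598002)
Kr = 0.7733

0.7733


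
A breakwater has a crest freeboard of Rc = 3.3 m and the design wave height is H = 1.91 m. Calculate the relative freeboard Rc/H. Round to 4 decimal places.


Relative freeboard = Rc / H
= 3.3 / 1.91
= 1.7277

1.7277


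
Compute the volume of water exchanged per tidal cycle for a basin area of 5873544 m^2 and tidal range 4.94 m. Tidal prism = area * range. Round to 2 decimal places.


Tidal prism = Area * Tidal range
P = 5873544 * 4.94
P = 29015307.36 m^3

29015307.36


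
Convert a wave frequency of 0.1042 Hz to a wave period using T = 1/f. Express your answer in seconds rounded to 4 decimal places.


T = 1 / f
T = 1 / 0.1042
T = 9.5969 s

9.5969


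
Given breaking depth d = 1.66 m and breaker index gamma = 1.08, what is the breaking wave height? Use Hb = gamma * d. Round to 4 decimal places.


Hb = gamma * d
Hb = 1.08 * 1.66
Hb = 1.7928 m

1.7928


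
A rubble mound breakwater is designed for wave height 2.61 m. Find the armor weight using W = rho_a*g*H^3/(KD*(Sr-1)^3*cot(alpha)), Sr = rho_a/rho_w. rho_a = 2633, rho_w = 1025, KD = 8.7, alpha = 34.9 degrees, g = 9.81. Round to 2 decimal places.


Sr = rho_a / rho_w = 2633 / 1025 = 2.568780
(Sr - 1) = 1.568780
(Sr - 1)^3 = 3.860882
cot(34.9) = 1 / tan(34.9) = 1 / 0.697610 = 1.433466
Numerator = 2633 * 9.81 * 2.61^3 = 459241.7767
Denominator = 8.7 * 3.860882 * 1.433466 = 48.149669
W = 459241.7767 / 48.149669
W = 9537.80 N

9537.80


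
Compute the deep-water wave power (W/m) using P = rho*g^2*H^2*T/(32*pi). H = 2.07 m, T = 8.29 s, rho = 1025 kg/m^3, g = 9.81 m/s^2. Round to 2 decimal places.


P = rho * g^2 * H^2 * T / (32 * pi)
P = 1025 * 9.81^2 * 2.07^2 * 8.29 / (32 * pi)
P = 1025 * 96.2361 * 4.2849 * 8.29 / 100.53096
P = 34854.37 W/m

34854.37


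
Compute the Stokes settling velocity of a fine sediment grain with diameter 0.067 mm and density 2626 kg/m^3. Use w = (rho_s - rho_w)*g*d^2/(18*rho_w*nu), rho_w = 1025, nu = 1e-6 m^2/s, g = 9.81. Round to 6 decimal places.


w = (rho_s - rho_w) * g * d^2 / (18 * rho_w * nu)
d = 0.067 mm = 0.000067 m
rho_s - rho_w = 2626 - 1025 = 1601
Numerator = 1601 * 9.81 * (0.000067)^2 = 0.000070503381
Denominator = 18 * 1025 * 1e-6 = 0.018450
w = 0.003821 m/s

0.003821


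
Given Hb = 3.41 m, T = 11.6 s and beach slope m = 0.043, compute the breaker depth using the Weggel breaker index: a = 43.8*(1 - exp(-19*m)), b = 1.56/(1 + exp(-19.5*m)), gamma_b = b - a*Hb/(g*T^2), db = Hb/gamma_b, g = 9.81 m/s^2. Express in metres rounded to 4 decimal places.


a = 43.8 * (1 - exp(-19 * m))
exp(-19 * 0.043) = exp(-0.8170) = 0.441755
a = 43.8 * (1 - 0.441755) = 24.451134
b = 1.56 / (1 + exp(-19.5 * m))
exp(-19.5 * 0.043) = exp(-0.8385) = 0.432359
b = 1.56 / (1 + 0.432359) = 1.089113
Hb / (g * T^2) = 3.41 / (9.81 * 11.6^2) = 3.41 / 1320.0336 = 0.00258327
gamma_b = b - a * Hb/(g*T^2) = 1.089113 - 24.451134 * 0.00258327 = 1.025949
db = Hb / gamma_b = 3.41 / 1.025949
db = 3.3238 m

3.3238


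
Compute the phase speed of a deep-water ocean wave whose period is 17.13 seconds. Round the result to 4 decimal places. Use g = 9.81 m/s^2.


We use the deep-water celerity formula:
C = g * T / (2 * pi)
C = 9.81 * 17.13 / (2 * 3.14159...)
C = 168.045300 / 6.283185
C = 26.7452 m/s

26.7452


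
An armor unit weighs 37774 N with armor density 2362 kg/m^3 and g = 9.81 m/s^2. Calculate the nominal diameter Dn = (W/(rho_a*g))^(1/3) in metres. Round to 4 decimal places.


V = W / (rho_a * g)
V = 37774 / (2362 * 9.81)
V = 37774 / 23171.22
V = 1.630212 m^3
Dn = V^(1/3) = 1.630212^(1/3)
Dn = 1.1769 m

1.1769


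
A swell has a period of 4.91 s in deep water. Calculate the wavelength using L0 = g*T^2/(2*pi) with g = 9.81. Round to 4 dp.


L0 = g * T^2 / (2 * pi)
L0 = 9.81 * 4.91^2 / (2 * pi)
L0 = 9.81 * 24.1081 / 6.28319
L0 = 236.5005 / 6.28319
L0 = 37.6402 m

37.6402


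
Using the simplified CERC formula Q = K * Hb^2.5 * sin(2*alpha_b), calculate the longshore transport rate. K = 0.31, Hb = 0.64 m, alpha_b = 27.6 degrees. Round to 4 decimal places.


Q = K * Hb^2.5 * sin(2 * alpha_b)
Hb^2.5 = 0.64^2.5 = 0.327680
sin(2 * 27.6) = sin(55.2) = 0.821149
Q = 0.31 * 0.327680 * 0.821149
Q = 0.0834 m^3/s

0.0834


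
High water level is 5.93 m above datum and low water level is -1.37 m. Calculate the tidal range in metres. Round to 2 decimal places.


Tidal range = High water - Low water
Tidal range = 5.93 - (-1.37)
Tidal range = 7.30 m

7.30


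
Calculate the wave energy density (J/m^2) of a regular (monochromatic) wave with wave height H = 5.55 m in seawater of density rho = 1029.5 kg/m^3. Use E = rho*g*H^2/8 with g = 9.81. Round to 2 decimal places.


E = (1/8) * rho * g * H^2
E = (1/8) * 1029.5 * 9.81 * 5.55^2
E = 0.125 * 1029.5 * 9.81 * 30.8025
E = 38885.83 J/m^2

38885.83


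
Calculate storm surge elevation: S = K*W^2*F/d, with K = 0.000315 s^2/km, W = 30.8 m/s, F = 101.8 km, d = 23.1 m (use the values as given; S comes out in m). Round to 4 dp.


S = K * W^2 * F / d
W^2 = 30.8^2 = 948.64
S = 0.000315 * 948.64 * 101.8 / 23.1
Numerator = 0.000315 * 948.64 * 101.8 = 30.420039
S = 30.420039 / 23.1 = 1.3169 m

1.3169


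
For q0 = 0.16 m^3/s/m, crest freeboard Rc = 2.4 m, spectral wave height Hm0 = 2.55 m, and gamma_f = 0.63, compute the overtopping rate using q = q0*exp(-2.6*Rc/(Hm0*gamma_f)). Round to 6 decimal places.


q = q0 * exp(-2.6 * Rc / (Hm0 * gamma_f))
Exponent = -2.6 * 2.4 / (2.55 * 0.63)
= -2.6 * 2.4 / 1.6065
= -3.884220
exp(-3.884220) = 0.020564
q = 0.16 * 0.020564
q = 0.003290 m^3/s/m

0.003290


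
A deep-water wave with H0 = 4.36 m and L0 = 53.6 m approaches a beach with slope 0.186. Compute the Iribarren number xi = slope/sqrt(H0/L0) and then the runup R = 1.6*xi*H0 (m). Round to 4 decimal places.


xi = slope / sqrt(H0/L0)
H0/L0 = 4.36/53.6 = 0.081343
sqrt(0.081343) = 0.285207
xi = 0.186 / 0.285207 = 0.652157
R = 1.6 * xi * H0 = 1.6 * 0.652157 * 4.36
R = 4.5494 m

4.5494


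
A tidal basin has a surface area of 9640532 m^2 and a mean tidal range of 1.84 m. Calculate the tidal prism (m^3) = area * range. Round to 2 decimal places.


Tidal prism = Area * Tidal range
P = 9640532 * 1.84
P = 17738578.88 m^3

17738578.88


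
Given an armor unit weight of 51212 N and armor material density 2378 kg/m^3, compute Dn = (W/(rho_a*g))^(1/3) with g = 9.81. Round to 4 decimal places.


V = W / (rho_a * g)
V = 51212 / (2378 * 9.81)
V = 51212 / 23328.18
V = 2.195285 m^3
Dn = V^(1/3) = 2.195285^(1/3)
Dn = 1.2997 m

1.2997


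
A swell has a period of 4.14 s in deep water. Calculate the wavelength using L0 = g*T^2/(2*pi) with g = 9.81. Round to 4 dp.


L0 = g * T^2 / (2 * pi)
L0 = 9.81 * 4.14^2 / (2 * pi)
L0 = 9.81 * 17.1396 / 6.28319
L0 = 168.1395 / 6.28319
L0 = 26.7602 m

26.7602


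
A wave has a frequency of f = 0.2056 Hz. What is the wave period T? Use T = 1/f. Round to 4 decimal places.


T = 1 / f
T = 1 / 0.2056
T = 4.8638 s

4.8638


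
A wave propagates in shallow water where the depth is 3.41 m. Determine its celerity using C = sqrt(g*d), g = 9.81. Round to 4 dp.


Using the shallow-water approximation:
C = sqrt(g * d) = sqrt(9.81 * 3.41)
C = sqrt(33.4521)
C = 5.7838 m/s

5.7838


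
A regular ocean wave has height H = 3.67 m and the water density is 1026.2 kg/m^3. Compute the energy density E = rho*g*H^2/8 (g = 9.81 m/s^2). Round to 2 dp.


E = (1/8) * rho * g * H^2
E = (1/8) * 1026.2 * 9.81 * 3.67^2
E = 0.125 * 1026.2 * 9.81 * 13.4689
E = 16948.96 J/m^2

16948.96


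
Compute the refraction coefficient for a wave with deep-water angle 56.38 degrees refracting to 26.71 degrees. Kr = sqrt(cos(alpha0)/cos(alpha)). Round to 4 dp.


Kr = sqrt(cos(alpha0) / cos(alpha))
cos(56.38) = 0.553682
cos(26.71) = 0.893293
Kr = sqrt(0.553682 / 0.893293)
Kr = sqrt(0.619822)
Kr = 0.7873

0.7873


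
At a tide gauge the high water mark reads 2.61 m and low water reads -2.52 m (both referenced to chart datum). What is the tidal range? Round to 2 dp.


Tidal range = High water - Low water
Tidal range = 2.61 - (-2.52)
Tidal range = 5.13 m

5.13


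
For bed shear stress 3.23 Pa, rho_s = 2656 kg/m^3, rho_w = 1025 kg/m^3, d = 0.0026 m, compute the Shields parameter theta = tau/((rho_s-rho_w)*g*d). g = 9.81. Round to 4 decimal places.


theta = tau / ((rho_s - rho_w) * g * d)
rho_s - rho_w = 2656 - 1025 = 1631
Denominator = 1631 * 9.81 * 0.0026 = 41.600286
theta = 3.23 / 41.600286
theta = 0.0776

0.0776


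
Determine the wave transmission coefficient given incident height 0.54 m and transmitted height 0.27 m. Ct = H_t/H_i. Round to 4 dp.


Ct = H_t / H_i
Ct = 0.27 / 0.54
Ct = 0.5000

0.5000


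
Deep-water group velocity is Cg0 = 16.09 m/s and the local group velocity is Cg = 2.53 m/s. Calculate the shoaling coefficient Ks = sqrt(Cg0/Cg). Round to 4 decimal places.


Ks = sqrt(Cg0 / Cg)
Ks = sqrt(16.09 / 2.53)
Ks = sqrt(6.3597)
Ks = 2.5218

2.5218


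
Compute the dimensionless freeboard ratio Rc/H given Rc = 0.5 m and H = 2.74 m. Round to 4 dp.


Relative freeboard = Rc / H
= 0.5 / 2.74
= 0.1825

0.1825


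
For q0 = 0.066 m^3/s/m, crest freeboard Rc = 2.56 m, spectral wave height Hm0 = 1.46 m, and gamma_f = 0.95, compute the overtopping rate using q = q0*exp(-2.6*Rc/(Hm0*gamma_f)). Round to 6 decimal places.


q = q0 * exp(-2.6 * Rc / (Hm0 * gamma_f))
Exponent = -2.6 * 2.56 / (1.46 * 0.95)
= -2.6 * 2.56 / 1.3870
= -4.798846
exp(-4.798846) = 0.008239
q = 0.066 * 0.008239
q = 0.000544 m^3/s/m

0.000544


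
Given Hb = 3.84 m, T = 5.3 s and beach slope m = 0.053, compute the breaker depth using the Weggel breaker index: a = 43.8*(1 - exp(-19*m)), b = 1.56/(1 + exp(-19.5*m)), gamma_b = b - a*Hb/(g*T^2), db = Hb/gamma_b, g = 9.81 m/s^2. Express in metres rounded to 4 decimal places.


a = 43.8 * (1 - exp(-19 * m))
exp(-19 * 0.053) = exp(-1.0070) = 0.365313
a = 43.8 * (1 - 0.365313) = 27.799278
b = 1.56 / (1 + exp(-19.5 * m))
exp(-19.5 * 0.053) = exp(-1.0335) = 0.355760
b = 1.56 / (1 + 0.355760) = 1.150646
Hb / (g * T^2) = 3.84 / (9.81 * 5.3^2) = 3.84 / 275.5629 = 0.01393511
gamma_b = b - a * Hb/(g*T^2) = 1.150646 - 27.799278 * 0.01393511 = 0.763260
db = Hb / gamma_b = 3.84 / 0.763260
db = 5.0310 m

5.0310


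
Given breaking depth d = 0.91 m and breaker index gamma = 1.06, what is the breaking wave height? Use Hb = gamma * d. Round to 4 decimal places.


Hb = gamma * d
Hb = 1.06 * 0.91
Hb = 0.9646 m

0.9646


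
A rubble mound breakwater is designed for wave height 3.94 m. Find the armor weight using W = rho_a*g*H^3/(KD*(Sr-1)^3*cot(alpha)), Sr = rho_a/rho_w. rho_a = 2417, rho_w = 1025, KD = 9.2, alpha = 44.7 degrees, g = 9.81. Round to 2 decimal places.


Sr = rho_a / rho_w = 2417 / 1025 = 2.358049
(Sr - 1) = 1.358049
(Sr - 1)^3 = 2.504645
cot(44.7) = 1 / tan(44.7) = 1 / 0.989582 = 1.010527
Numerator = 2417 * 9.81 * 3.94^3 = 1450221.4461
Denominator = 9.2 * 2.504645 * 1.010527 = 23.285306
W = 1450221.4461 / 23.285306
W = 62280.54 N

62280.54


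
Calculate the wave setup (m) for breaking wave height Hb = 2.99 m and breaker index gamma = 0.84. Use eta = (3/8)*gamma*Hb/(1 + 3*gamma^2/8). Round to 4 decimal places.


eta = (3/8) * gamma * Hb / (1 + 3*gamma^2/8)
Numerator = (3/8) * 0.84 * 2.99 = 0.941850
Denominator = 1 + 3*0.84^2/8 = 1 + 0.264600 = 1.264600
eta = 0.941850 / 1.264600
eta = 0.7448 m

0.7448


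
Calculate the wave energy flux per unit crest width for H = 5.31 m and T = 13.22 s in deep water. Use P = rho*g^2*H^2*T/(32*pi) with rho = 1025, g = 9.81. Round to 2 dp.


P = rho * g^2 * H^2 * T / (32 * pi)
P = 1025 * 9.81^2 * 5.31^2 * 13.22 / (32 * pi)
P = 1025 * 96.2361 * 28.1961 * 13.22 / 100.53096
P = 365748.48 W/m

365748.48


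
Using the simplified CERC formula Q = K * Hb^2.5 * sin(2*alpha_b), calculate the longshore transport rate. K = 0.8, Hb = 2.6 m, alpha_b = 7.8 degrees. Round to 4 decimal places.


Q = K * Hb^2.5 * sin(2 * alpha_b)
Hb^2.5 = 2.6^2.5 = 10.900172
sin(2 * 7.8) = sin(15.6) = 0.268920
Q = 0.8 * 10.900172 * 0.268920
Q = 2.3450 m^3/s

2.3450


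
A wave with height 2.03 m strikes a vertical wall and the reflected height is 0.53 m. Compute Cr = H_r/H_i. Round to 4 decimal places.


Cr = H_r / H_i
Cr = 0.53 / 2.03
Cr = 0.2611

0.2611


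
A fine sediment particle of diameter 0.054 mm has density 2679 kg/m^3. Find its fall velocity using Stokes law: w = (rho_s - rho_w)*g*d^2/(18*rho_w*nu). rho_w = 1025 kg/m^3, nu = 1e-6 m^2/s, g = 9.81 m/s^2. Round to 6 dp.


w = (rho_s - rho_w) * g * d^2 / (18 * rho_w * nu)
d = 0.054 mm = 0.000054 m
rho_s - rho_w = 2679 - 1025 = 1654
Numerator = 1654 * 9.81 * (0.000054)^2 = 0.000047314258
Denominator = 18 * 1025 * 1e-6 = 0.018450
w = 0.002564 m/s

0.002564


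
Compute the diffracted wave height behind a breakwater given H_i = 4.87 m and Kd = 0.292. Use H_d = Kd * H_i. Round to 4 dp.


H_d = Kd * H_i
H_d = 0.292 * 4.87
H_d = 1.4220 m

1.4220


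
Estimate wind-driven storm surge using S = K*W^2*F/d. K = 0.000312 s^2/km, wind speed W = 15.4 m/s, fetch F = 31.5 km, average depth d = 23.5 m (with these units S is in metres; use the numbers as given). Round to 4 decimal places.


S = K * W^2 * F / d
W^2 = 15.4^2 = 237.16
S = 0.000312 * 237.16 * 31.5 / 23.5
Numerator = 0.000312 * 237.16 * 31.5 = 2.330808
S = 2.330808 / 23.5 = 0.0992 m

0.0992


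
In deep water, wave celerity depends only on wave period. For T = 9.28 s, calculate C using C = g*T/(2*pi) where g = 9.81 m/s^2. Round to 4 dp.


We use the deep-water celerity formula:
C = g * T / (2 * pi)
C = 9.81 * 9.28 / (2 * 3.14159...)
C = 91.036800 / 6.283185
C = 14.4890 m/s

14.4890


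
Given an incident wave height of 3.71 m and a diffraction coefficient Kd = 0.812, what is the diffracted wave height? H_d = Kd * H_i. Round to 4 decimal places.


H_d = Kd * H_i
H_d = 0.812 * 3.71
H_d = 3.0125 m

3.0125


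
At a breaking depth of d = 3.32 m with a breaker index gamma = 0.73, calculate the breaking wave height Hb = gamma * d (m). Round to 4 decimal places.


Hb = gamma * d
Hb = 0.73 * 3.32
Hb = 2.4236 m

2.4236


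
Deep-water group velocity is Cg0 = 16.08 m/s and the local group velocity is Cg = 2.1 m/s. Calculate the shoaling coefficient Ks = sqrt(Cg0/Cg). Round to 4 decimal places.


Ks = sqrt(Cg0 / Cg)
Ks = sqrt(16.08 / 2.1)
Ks = sqrt(7.6571)
Ks = 2.7672

2.7672


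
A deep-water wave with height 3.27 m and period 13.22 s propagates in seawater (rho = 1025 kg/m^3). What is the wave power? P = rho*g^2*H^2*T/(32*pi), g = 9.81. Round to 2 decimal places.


P = rho * g^2 * H^2 * T / (32 * pi)
P = 1025 * 9.81^2 * 3.27^2 * 13.22 / (32 * pi)
P = 1025 * 96.2361 * 10.6929 * 13.22 / 100.53096
P = 138704.00 W/m

138704.00


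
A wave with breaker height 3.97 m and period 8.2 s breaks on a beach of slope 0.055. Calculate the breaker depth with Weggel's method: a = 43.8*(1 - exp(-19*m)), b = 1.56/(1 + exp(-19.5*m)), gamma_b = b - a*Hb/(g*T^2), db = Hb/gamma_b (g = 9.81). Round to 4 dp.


a = 43.8 * (1 - exp(-19 * m))
exp(-19 * 0.055) = exp(-1.0450) = 0.351692
a = 43.8 * (1 - 0.351692) = 28.395898
b = 1.56 / (1 + exp(-19.5 * m))
exp(-19.5 * 0.055) = exp(-1.0725) = 0.342152
b = 1.56 / (1 + 0.342152) = 1.162312
Hb / (g * T^2) = 3.97 / (9.81 * 8.2^2) = 3.97 / 659.6244 = 0.00601858
gamma_b = b - a * Hb/(g*T^2) = 1.162312 - 28.395898 * 0.00601858 = 0.991410
db = Hb / gamma_b = 3.97 / 0.991410
db = 4.0044 m

4.0044


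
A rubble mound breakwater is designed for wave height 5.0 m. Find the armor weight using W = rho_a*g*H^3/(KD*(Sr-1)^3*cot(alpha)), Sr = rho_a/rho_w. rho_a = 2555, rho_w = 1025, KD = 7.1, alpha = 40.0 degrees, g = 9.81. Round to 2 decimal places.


Sr = rho_a / rho_w = 2555 / 1025 = 2.492683
(Sr - 1) = 1.492683
(Sr - 1)^3 = 3.325850
cot(40.0) = 1 / tan(40.0) = 1 / 0.839100 = 1.191754
Numerator = 2555 * 9.81 * 5.0^3 = 3133068.7500
Denominator = 7.1 * 3.325850 * 1.191754 = 28.141518
W = 3133068.7500 / 28.141518
W = 111332.62 N

111332.62


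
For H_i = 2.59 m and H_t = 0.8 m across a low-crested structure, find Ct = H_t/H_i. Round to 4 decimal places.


Ct = H_t / H_i
Ct = 0.8 / 2.59
Ct = 0.3089

0.3089


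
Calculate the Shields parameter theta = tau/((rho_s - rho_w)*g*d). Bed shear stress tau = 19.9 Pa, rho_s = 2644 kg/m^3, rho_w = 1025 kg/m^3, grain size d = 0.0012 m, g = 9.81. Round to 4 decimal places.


theta = tau / ((rho_s - rho_w) * g * d)
rho_s - rho_w = 2644 - 1025 = 1619
Denominator = 1619 * 9.81 * 0.0012 = 19.058868
theta = 19.9 / 19.058868
theta = 1.0441

1.0441


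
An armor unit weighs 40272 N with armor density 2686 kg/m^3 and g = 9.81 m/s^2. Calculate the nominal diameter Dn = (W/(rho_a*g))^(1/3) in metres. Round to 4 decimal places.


V = W / (rho_a * g)
V = 40272 / (2686 * 9.81)
V = 40272 / 26349.66
V = 1.528369 m^3
Dn = V^(1/3) = 1.528369^(1/3)
Dn = 1.1519 m

1.1519


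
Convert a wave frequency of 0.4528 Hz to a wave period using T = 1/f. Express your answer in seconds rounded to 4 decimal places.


T = 1 / f
T = 1 / 0.4528
T = 2.2085 s

2.2085


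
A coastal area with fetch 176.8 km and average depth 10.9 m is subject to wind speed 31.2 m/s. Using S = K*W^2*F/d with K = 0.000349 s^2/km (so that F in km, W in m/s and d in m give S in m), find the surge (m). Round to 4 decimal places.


S = K * W^2 * F / d
W^2 = 31.2^2 = 973.44
S = 0.000349 * 973.44 * 176.8 / 10.9
Numerator = 0.000349 * 973.44 * 176.8 = 60.064363
S = 60.064363 / 10.9 = 5.5105 m

5.5105


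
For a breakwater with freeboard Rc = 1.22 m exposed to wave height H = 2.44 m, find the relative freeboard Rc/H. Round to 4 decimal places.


Relative freeboard = Rc / H
= 1.22 / 2.44
= 0.5000

0.5000


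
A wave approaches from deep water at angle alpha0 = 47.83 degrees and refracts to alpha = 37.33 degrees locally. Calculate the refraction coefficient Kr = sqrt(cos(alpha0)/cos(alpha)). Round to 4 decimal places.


Kr = sqrt(cos(alpha0) / cos(alpha))
cos(47.83) = 0.671333
cos(37.33) = 0.795156
Kr = sqrt(0.671333 / 0.795156)
Kr = sqrt(0.844278)
Kr = 0.9188

0.9188


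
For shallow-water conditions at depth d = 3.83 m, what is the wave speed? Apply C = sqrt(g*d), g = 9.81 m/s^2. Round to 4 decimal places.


Using the shallow-water approximation:
C = sqrt(g * d) = sqrt(9.81 * 3.83)
C = sqrt(37.5723)
C = 6.1296 m/s

6.1296


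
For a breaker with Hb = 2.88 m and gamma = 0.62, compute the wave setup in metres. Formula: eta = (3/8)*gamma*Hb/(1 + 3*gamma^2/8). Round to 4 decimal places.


eta = (3/8) * gamma * Hb / (1 + 3*gamma^2/8)
Numerator = (3/8) * 0.62 * 2.88 = 0.669600
Denominator = 1 + 3*0.62^2/8 = 1 + 0.144150 = 1.144150
eta = 0.669600 / 1.144150
eta = 0.5852 m

0.5852


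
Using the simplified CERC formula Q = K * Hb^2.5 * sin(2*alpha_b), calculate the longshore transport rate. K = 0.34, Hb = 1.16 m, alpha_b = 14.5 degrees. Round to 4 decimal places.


Q = K * Hb^2.5 * sin(2 * alpha_b)
Hb^2.5 = 1.16^2.5 = 1.449256
sin(2 * 14.5) = sin(29.0) = 0.484810
Q = 0.34 * 1.449256 * 0.484810
Q = 0.2389 m^3/s

0.2389


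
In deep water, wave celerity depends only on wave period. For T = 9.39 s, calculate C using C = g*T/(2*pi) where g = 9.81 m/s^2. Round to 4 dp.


We use the deep-water celerity formula:
C = g * T / (2 * pi)
C = 9.81 * 9.39 / (2 * 3.14159...)
C = 92.115900 / 6.283185
C = 14.6607 m/s

14.6607


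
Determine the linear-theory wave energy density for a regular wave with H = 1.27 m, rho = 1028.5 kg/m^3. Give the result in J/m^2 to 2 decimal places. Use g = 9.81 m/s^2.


E = (1/8) * rho * g * H^2
E = (1/8) * 1028.5 * 9.81 * 1.27^2
E = 0.125 * 1028.5 * 9.81 * 1.6129
E = 2034.19 J/m^2

2034.19


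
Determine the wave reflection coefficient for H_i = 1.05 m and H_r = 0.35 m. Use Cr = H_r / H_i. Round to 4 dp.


Cr = H_r / H_i
Cr = 0.35 / 1.05
Cr = 0.3333

0.3333


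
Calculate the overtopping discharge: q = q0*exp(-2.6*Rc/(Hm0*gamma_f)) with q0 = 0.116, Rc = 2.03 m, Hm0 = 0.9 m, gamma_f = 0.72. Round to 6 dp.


q = q0 * exp(-2.6 * Rc / (Hm0 * gamma_f))
Exponent = -2.6 * 2.03 / (0.9 * 0.72)
= -2.6 * 2.03 / 0.6480
= -8.145062
exp(-8.145062) = 0.000290
q = 0.116 * 0.000290
q = 0.000034 m^3/s/m

0.000034


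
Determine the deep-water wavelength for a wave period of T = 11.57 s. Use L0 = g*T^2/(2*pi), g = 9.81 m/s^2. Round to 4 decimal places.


L0 = g * T^2 / (2 * pi)
L0 = 9.81 * 11.57^2 / (2 * pi)
L0 = 9.81 * 133.8649 / 6.28319
L0 = 1313.2147 / 6.28319
L0 = 209.0046 m

209.0046


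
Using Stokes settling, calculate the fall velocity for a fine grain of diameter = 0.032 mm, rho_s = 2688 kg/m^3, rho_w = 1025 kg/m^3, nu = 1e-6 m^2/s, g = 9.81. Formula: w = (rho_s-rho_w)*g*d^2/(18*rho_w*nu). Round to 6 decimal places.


w = (rho_s - rho_w) * g * d^2 / (18 * rho_w * nu)
d = 0.032 mm = 0.000032 m
rho_s - rho_w = 2688 - 1025 = 1663
Numerator = 1663 * 9.81 * (0.000032)^2 = 0.000016705567
Denominator = 18 * 1025 * 1e-6 = 0.018450
w = 0.000905 m/s

0.000905


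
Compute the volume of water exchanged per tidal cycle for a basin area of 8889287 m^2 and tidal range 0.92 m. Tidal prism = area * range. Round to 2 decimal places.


Tidal prism = Area * Tidal range
P = 8889287 * 0.92
P = 8178144.04 m^3

8178144.04


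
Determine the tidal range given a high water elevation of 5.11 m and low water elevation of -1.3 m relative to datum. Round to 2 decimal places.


Tidal range = High water - Low water
Tidal range = 5.11 - (-1.3)
Tidal range = 6.41 m

6.41


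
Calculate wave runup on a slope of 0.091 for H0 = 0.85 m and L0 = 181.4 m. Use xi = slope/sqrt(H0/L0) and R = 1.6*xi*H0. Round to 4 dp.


xi = slope / sqrt(H0/L0)
H0/L0 = 0.85/181.4 = 0.004686
sqrt(0.004686) = 0.068453
xi = 0.091 / 0.068453 = 1.329384
R = 1.6 * xi * H0 = 1.6 * 1.329384 * 0.85
R = 1.8080 m

1.8080


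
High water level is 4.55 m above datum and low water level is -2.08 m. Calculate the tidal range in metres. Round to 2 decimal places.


Tidal range = High water - Low water
Tidal range = 4.55 - (-2.08)
Tidal range = 6.63 m

6.63


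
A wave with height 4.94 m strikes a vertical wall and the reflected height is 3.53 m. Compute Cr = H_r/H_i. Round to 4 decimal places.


Cr = H_r / H_i
Cr = 3.53 / 4.94
Cr = 0.7146

0.7146


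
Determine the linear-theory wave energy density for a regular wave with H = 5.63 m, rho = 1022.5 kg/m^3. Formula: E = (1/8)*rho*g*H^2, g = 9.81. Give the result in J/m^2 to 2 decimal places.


E = (1/8) * rho * g * H^2
E = (1/8) * 1022.5 * 9.81 * 5.63^2
E = 0.125 * 1022.5 * 9.81 * 31.6969
E = 39742.86 J/m^2

39742.86


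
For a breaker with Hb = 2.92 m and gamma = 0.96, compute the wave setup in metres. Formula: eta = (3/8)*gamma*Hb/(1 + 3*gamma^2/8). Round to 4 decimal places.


eta = (3/8) * gamma * Hb / (1 + 3*gamma^2/8)
Numerator = (3/8) * 0.96 * 2.92 = 1.051200
Denominator = 1 + 3*0.96^2/8 = 1 + 0.345600 = 1.345600
eta = 1.051200 / 1.345600
eta = 0.7812 m

0.7812


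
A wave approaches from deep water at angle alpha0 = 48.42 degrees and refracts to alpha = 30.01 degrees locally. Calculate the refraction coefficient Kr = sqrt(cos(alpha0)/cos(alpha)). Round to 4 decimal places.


Kr = sqrt(cos(alpha0) / cos(alpha))
cos(48.42) = 0.663665
cos(30.01) = 0.865938
Kr = sqrt(0.663665 / 0.865938)
Kr = sqrt(0.766412)
Kr = 0.8754

0.8754


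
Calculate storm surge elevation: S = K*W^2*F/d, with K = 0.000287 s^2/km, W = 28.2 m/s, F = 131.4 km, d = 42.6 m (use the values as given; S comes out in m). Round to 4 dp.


S = K * W^2 * F / d
W^2 = 28.2^2 = 795.24
S = 0.000287 * 795.24 * 131.4 / 42.6
Numerator = 0.000287 * 795.24 * 131.4 = 29.989932
S = 29.989932 / 42.6 = 0.7040 m

0.7040


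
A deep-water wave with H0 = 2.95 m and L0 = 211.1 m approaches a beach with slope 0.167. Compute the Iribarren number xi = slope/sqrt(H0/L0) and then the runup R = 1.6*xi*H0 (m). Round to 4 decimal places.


xi = slope / sqrt(H0/L0)
H0/L0 = 2.95/211.1 = 0.013974
sqrt(0.013974) = 0.118213
xi = 0.167 / 0.118213 = 1.412699
R = 1.6 * xi * H0 = 1.6 * 1.412699 * 2.95
R = 6.6679 m

6.6679


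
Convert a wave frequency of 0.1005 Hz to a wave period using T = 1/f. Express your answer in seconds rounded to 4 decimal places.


T = 1 / f
T = 1 / 0.1005
T = 9.9502 s

9.9502


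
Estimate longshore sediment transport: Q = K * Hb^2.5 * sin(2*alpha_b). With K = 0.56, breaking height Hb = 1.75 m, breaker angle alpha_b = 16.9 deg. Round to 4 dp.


Q = K * Hb^2.5 * sin(2 * alpha_b)
Hb^2.5 = 1.75^2.5 = 4.051307
sin(2 * 16.9) = sin(33.8) = 0.556296
Q = 0.56 * 4.051307 * 0.556296
Q = 1.2621 m^3/s

1.2621


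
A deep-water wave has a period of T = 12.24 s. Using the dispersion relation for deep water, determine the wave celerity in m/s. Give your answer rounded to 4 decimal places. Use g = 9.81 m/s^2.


We use the deep-water celerity formula:
C = g * T / (2 * pi)
C = 9.81 * 12.24 / (2 * 3.14159...)
C = 120.074400 / 6.283185
C = 19.1104 m/s

19.1104


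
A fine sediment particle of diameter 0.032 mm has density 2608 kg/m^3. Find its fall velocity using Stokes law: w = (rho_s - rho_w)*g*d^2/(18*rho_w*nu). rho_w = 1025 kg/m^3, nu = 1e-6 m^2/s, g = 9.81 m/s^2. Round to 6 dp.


w = (rho_s - rho_w) * g * d^2 / (18 * rho_w * nu)
d = 0.032 mm = 0.000032 m
rho_s - rho_w = 2608 - 1025 = 1583
Numerator = 1583 * 9.81 * (0.000032)^2 = 0.000015901932
Denominator = 18 * 1025 * 1e-6 = 0.018450
w = 0.000862 m/s

0.000862


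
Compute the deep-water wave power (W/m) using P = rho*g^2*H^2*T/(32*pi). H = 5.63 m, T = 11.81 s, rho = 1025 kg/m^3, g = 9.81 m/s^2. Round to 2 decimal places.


P = rho * g^2 * H^2 * T / (32 * pi)
P = 1025 * 9.81^2 * 5.63^2 * 11.81 / (32 * pi)
P = 1025 * 96.2361 * 31.6969 * 11.81 / 100.53096
P = 367306.59 W/m

367306.59


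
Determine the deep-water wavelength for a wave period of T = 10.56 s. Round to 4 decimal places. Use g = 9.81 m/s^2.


L0 = g * T^2 / (2 * pi)
L0 = 9.81 * 10.56^2 / (2 * pi)
L0 = 9.81 * 111.5136 / 6.28319
L0 = 1093.9484 / 6.28319
L0 = 174.1073 m

174.1073


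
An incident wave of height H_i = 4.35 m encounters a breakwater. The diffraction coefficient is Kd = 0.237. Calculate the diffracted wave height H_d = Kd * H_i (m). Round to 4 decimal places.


H_d = Kd * H_i
H_d = 0.237 * 4.35
H_d = 1.0310 m

1.0310


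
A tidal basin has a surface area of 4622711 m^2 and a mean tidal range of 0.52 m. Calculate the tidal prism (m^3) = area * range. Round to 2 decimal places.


Tidal prism = Area * Tidal range
P = 4622711 * 0.52
P = 2403809.72 m^3

2403809.72


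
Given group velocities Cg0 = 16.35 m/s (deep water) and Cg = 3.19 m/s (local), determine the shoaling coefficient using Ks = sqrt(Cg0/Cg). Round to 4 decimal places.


Ks = sqrt(Cg0 / Cg)
Ks = sqrt(16.35 / 3.19)
Ks = sqrt(5.1254)
Ks = 2.2639

2.2639


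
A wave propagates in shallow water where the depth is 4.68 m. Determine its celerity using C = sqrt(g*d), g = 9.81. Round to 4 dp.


Using the shallow-water approximation:
C = sqrt(g * d) = sqrt(9.81 * 4.68)
C = sqrt(45.9108)
C = 6.7758 m/s

6.7758


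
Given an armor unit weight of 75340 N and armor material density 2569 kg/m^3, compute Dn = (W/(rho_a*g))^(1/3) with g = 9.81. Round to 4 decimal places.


V = W / (rho_a * g)
V = 75340 / (2569 * 9.81)
V = 75340 / 25201.89
V = 2.989458 m^3
Dn = V^(1/3) = 2.989458^(1/3)
Dn = 1.4406 m

1.4406


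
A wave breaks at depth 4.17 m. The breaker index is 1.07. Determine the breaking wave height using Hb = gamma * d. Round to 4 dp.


Hb = gamma * d
Hb = 1.07 * 4.17
Hb = 4.4619 m

4.4619


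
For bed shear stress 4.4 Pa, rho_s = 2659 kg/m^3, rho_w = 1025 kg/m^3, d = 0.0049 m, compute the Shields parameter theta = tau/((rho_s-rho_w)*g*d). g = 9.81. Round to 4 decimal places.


theta = tau / ((rho_s - rho_w) * g * d)
rho_s - rho_w = 2659 - 1025 = 1634
Denominator = 1634 * 9.81 * 0.0049 = 78.544746
theta = 4.4 / 78.544746
theta = 0.0560

0.0560


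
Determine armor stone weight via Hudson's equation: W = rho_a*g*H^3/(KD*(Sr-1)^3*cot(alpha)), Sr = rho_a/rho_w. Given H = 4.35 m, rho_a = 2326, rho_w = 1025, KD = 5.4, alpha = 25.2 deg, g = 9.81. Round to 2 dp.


Sr = rho_a / rho_w = 2326 / 1025 = 2.269268
(Sr - 1) = 1.269268
(Sr - 1)^3 = 2.044845
cot(25.2) = 1 / tan(25.2) = 1 / 0.470564 = 2.125108
Numerator = 2326 * 9.81 * 4.35^3 = 1878220.1205
Denominator = 5.4 * 2.044845 * 2.125108 = 23.465785
W = 1878220.1205 / 23.465785
W = 80040.80 N

80040.80
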